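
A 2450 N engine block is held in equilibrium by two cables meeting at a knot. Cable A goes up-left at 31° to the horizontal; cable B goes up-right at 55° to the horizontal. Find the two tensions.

T_A = 1409 N, T_B = 2105 N

ΣF_x = 0: −T_A·cos31° + T_B·cos55° = 0 → T_B = 1.49443·T_A.
ΣF_y = 0: T_A·sin31° + T_B·sin55° = 2450.
Substitute: T_A·(0.515038 + 1.49443·0.819152) = 2450 → T_A = 1408.69 ≈ 1409 N.
Then T_B = 1.49443 × 1408.69 = 2105 N.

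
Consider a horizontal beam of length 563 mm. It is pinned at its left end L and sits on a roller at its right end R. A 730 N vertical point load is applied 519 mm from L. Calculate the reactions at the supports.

ΣM about L: R_y·563 − 730·519 = 0 → R_y = 378870/563 = 672.948 ≈ 672.9 N.
ΣF_y = 0: L_y + 672.948 − 730 = 0 → L_y = 57.05 N.
ΣF_x = 0: no horizontal applied forces, so L_x = 0.

L_x = 0, L_y = 57.05 N, R_y = 672.9 N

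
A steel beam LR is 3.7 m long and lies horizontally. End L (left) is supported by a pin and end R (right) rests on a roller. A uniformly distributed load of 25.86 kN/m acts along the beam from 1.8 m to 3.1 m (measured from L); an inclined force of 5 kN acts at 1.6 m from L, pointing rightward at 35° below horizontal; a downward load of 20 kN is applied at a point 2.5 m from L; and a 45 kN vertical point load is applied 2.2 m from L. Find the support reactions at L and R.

Resultant of the distributed load: 25.86 × 1.3 = 33.618 kN at 2.45 m from L.
Taking moments about L: R_y·3.7 − (25.86·1.3)·2.45 − 5·sin35°·1.6 − 20·2.5 − 45·2.2 = 0 → R_y = 235.953/3.7 = 63.7711 ≈ 63.77 kN.
ΣF_y = 0: L_y + 63.7711 − 25.86·1.3 − 5·sin35° − 20 − 45 = 0 → L_y = 37.71 kN.
ΣF_x = 0: L_x + 5·cos35° = 0 → L_x = -4.096 kN.

L_x = -4.096 kN, L_y = 37.71 kN, R_y = 63.77 kN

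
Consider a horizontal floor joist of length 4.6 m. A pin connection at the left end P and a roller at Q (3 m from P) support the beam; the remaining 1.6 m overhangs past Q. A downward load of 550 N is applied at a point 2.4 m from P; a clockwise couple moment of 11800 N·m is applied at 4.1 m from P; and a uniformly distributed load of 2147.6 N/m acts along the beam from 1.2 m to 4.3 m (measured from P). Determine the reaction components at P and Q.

Resultant of the distributed load: 2147.6 × 3.1 = 6657.56 N at 2.75 m from P.
Taking moments about P: Q_y·3 − 550·2.4 − 11800 − (2147.6·3.1)·2.75 = 0 → Q_y = 31428.29/3 = 10476.1 ≈ 10480 N.
ΣF_y = 0: P_y + 10476.1 − 550 − 2147.6·3.1 = 0 → P_y = -3269 N.
ΣF_x = 0: no horizontal applied forces, so P_x = 0.

P_x = 0, P_y = -3269 N, Q_y = 10480 N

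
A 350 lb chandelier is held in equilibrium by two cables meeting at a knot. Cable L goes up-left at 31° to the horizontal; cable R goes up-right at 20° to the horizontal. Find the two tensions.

T_L = 423.2 lb, T_R = 386.0 lb

ΣF_x = 0: −T_L·cos31° + T_R·cos20° = 0 → T_R = 0.912178·T_L.
ΣF_y = 0: T_L·sin31° + T_R·sin20° = 350.
Substitute: T_L·(0.515038 + 0.912178·0.34202) = 350 → T_L = 423.206 ≈ 423.2 lb.
Then T_R = 0.912178 × 423.206 = 386.0 lb.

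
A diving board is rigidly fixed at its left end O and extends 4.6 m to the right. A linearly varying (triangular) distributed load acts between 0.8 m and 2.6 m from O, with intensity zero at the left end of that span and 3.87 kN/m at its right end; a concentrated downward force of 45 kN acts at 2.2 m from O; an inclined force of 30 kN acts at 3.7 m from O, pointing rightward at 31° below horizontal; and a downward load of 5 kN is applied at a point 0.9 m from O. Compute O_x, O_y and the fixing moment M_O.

O_x = -25.72 kN, O_y = 68.93 kN, M_O = 167.6 kN·m

Resultant of the triangular load: ½ × 3.87 × 1.8 = 3.483 kN, acting at 2 m from O (one-third of the span from the peak).
ΣF_x = 0: O_x + 30·cos31° = 0 → O_x = -25.72 kN.
ΣF_y = 0: O_y − ½·3.87·1.8 − 45 − 30·sin31° − 5 = 0 → O_y = 68.93 kN.
ΣM about O: M_O − (½·3.87·1.8)·2 − 45·2.2 − 30·sin31°·3.7 − 5·0.9 = 0 → M_O = 167.6 kN·m.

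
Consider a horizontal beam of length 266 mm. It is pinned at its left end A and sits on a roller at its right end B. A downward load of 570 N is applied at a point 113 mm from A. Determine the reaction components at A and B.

A_x = 0, A_y = 327.9 N, B_y = 242.1 N

Taking moments about A: B_y·266 − 570·113 = 0 → B_y = 64410/266 = 242.143 ≈ 242.1 N.
ΣF_y = 0: A_y + 242.143 − 570 = 0 → A_y = 327.9 N.
ΣF_x = 0: no horizontal applied forces, so A_x = 0.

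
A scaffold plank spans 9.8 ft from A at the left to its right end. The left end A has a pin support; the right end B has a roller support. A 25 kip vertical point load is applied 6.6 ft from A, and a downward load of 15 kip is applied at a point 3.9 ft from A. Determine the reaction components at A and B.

A_x = 0, A_y = 17.19 kip, B_y = 22.81 kip

ΣM about A: B_y·9.8 − 25·6.6 − 15·3.9 = 0 → B_y = 223.5/9.8 = 22.8061 ≈ 22.81 kip.
ΣF_y = 0: A_y + 22.8061 − 25 − 15 = 0 → A_y = 17.19 kip.
ΣF_x = 0: no horizontal applied forces, so A_x = 0.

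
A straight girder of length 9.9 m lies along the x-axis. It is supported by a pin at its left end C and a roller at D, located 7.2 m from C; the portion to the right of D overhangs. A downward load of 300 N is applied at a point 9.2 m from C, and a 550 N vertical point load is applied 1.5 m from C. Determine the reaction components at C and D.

C_x = 0, C_y = 352.1 N, D_y = 497.9 N

ΣM about C: D_y·7.2 − 300·9.2 − 550·1.5 = 0 → D_y = 3585/7.2 = 497.917 ≈ 497.9 N.
ΣF_y = 0: C_y + 497.917 − 300 − 550 = 0 → C_y = 352.1 N.
ΣF_x = 0: no horizontal applied forces, so C_x = 0.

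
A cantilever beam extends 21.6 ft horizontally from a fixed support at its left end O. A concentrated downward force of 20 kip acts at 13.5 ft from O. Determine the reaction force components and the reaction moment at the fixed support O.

ΣF_x = 0: O_x = 0.
ΣF_y = 0: O_y − 20 = 0 → O_y = 20.00 kip.
ΣM about O: M_O − 20·13.5 = 0 → M_O = 270.0 kip·ft.

O_x = 0, O_y = 20.00 kip, M_O = 270.0 kip·ft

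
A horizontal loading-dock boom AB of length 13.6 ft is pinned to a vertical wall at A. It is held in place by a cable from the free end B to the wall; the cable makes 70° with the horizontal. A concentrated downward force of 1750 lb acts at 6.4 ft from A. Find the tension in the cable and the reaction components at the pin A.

ΣM about A: T·sin70°·13.6 − 1750·6.4 = 0 → T = 11200/(13.6·0.939693) = 876.381 ≈ 876.4 lb.
ΣF_x = 0: A_x − T·cos70° = 0 → A_x = 876.381 × 0.34202 = 299.7 lb.
ΣF_y = 0: A_y + T·sin70° − 1750 = 0 → A_y = 1750 − 876.381 × 0.939693 = 926.5 lb.

T = 876.4 lb, A_x = 299.7 lb, A_y = 926.5 lb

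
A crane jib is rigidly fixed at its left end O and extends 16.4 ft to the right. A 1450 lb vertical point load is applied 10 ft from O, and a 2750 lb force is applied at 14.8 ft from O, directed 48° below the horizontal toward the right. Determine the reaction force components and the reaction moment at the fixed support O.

ΣF_x = 0: O_x + 2750·cos48° = 0 → O_x = -1840 lb.
ΣF_y = 0: O_y − 1450 − 2750·sin48° = 0 → O_y = 3494 lb.
ΣM about O: M_O − 1450·10 − 2750·sin48°·14.8 = 0 → M_O = 44750 lb·ft.

O_x = -1840 lb, O_y = 3494 lb, M_O = 44750 lb·ft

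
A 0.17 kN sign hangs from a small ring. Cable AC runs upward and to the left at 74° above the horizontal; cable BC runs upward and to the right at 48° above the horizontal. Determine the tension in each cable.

ΣF_x = 0: −T_AC·cos74° + T_BC·cos48° = 0 → T_BC = 0.411934·T_AC.
ΣF_y = 0: T_AC·sin74° + T_BC·sin48° = 0.17.
Substitute: T_AC·(0.961262 + 0.411934·0.743145) = 0.17 → T_AC = 0.134134 ≈ 0.1341 kN.
Then T_BC = 0.411934 × 0.134134 = 0.05525 kN.

T_AC = 0.1341 kN, T_BC = 0.05525 kN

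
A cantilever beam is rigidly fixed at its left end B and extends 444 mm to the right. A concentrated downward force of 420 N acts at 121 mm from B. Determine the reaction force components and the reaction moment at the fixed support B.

ΣF_x = 0: B_x = 0.
ΣF_y = 0: B_y − 420 = 0 → B_y = 420.0 N.
ΣM about B: M_B − 420·121 = 0 → M_B = 50820 N·mm.

B_x = 0, B_y = 420.0 N, M_B = 50820 N·mm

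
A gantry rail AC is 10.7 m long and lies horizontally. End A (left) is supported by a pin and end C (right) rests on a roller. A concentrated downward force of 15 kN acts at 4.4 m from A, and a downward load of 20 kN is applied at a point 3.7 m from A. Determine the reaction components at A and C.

A_x = 0, A_y = 21.92 kN, C_y = 13.08 kN

Moments about A: C_y·10.7 − 15·4.4 − 20·3.7 = 0 → C_y = 140/10.7 = 13.0841 ≈ 13.08 kN.
ΣF_y = 0: A_y + 13.0841 − 15 − 20 = 0 → A_y = 21.92 kN.
ΣF_x = 0: no horizontal applied forces, so A_x = 0.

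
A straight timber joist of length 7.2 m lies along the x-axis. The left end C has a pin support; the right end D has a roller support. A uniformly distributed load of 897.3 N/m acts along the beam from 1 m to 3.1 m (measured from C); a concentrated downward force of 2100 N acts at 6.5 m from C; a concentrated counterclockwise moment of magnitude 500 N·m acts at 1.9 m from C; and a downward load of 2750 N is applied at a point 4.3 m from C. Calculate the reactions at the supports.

C_x = 0, C_y = 2729 N, D_y = 4005 N

Resultant of the distributed load: 897.3 × 2.1 = 1884.33 N at 2.05 m from C.
ΣM about C: D_y·7.2 − (897.3·2.1)·2.05 − 2100·6.5 + 500 − 2750·4.3 = 0 → D_y = 28837.8765/7.2 = 4005.26 ≈ 4005 N.
ΣF_y = 0: C_y + 4005.26 − 897.3·2.1 − 2100 − 2750 = 0 → C_y = 2729 N.
ΣF_x = 0: no horizontal applied forces, so C_x = 0.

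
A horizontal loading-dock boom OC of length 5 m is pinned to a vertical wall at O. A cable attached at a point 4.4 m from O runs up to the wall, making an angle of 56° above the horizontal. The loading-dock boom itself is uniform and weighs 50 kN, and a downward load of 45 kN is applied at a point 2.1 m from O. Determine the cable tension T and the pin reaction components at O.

T = 60.17 kN, O_x = 33.65 kN, O_y = 45.11 kN

ΣM about O: T·sin56°·4.4 − 50·2.5 − 45·2.1 = 0 → T = 219.5/(4.4·0.829038) = 60.1738 ≈ 60.17 kN.
ΣF_x = 0: O_x − T·cos56° = 0 → O_x = 60.1738 × 0.559193 = 33.65 kN.
ΣF_y = 0: O_y + T·sin56° − 50 − 45 = 0 → O_y = 95 − 60.1738 × 0.829038 = 45.11 kN.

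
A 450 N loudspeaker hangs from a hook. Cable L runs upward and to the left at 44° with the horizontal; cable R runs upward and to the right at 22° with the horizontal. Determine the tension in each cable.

ΣF_x = 0: −T_L·cos44° + T_R·cos22° = 0 → T_R = 0.775833·T_L.
ΣF_y = 0: T_L·sin44° + T_R·sin22° = 450.
Substitute: T_L·(0.694658 + 0.775833·0.374607) = 450 → T_L = 456.718 ≈ 456.7 N.
Then T_R = 0.775833 × 456.718 = 354.3 N.

T_L = 456.7 N, T_R = 354.3 N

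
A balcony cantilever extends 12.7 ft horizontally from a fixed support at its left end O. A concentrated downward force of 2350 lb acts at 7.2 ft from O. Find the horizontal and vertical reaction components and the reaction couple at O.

O_x = 0, O_y = 2350 lb, M_O = 16920 lb·ft

ΣF_x = 0: O_x = 0.
ΣF_y = 0: O_y − 2350 = 0 → O_y = 2350 lb.
ΣM about O: M_O − 2350·7.2 = 0 → M_O = 16920 lb·ft.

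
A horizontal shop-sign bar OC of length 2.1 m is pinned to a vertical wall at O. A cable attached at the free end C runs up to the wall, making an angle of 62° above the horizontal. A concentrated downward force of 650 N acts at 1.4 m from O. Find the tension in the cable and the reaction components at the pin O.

T = 490.8 N, O_x = 230.4 N, O_y = 216.7 N

ΣM about O: T·sin62°·2.1 − 650·1.4 = 0 → T = 910/(2.1·0.882948) = 490.78 ≈ 490.8 N.
ΣF_x = 0: O_x − T·cos62° = 0 → O_x = 490.78 × 0.469472 = 230.4 N.
ΣF_y = 0: O_y + T·sin62° − 650 = 0 → O_y = 650 − 490.78 × 0.882948 = 216.7 N.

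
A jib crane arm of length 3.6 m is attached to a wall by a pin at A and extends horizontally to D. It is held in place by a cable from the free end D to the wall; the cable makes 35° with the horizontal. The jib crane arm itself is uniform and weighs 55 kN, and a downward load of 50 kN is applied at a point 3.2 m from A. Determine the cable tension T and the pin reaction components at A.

ΣM about A: T·sin35°·3.6 − 55·1.8 − 50·3.2 = 0 → T = 259/(3.6·0.573576) = 125.431 ≈ 125.4 kN.
ΣF_x = 0: A_x − T·cos35° = 0 → A_x = 125.431 × 0.819152 = 102.7 kN.
ΣF_y = 0: A_y + T·sin35° − 55 − 50 = 0 → A_y = 105 − 125.431 × 0.573576 = 33.06 kN.

T = 125.4 kN, A_x = 102.7 kN, A_y = 33.06 kN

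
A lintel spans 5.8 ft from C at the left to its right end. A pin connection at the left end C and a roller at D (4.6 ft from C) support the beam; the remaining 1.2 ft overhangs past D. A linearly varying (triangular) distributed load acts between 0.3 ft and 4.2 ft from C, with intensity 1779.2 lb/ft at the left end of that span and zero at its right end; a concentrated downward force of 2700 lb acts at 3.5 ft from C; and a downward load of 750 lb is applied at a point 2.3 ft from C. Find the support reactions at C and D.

C_x = 0, C_y = 3283 lb, D_y = 3636 lb

Resultant of the triangular load: ½ × 1779.2 × 3.9 = 3469.44 lb, acting at 1.6 ft from C (one-third of the span from the peak).
Taking moments about C: D_y·4.6 − (½·1779.2·3.9)·1.6 − 2700·3.5 − 750·2.3 = 0 → D_y = 16726.104/4.6 = 3636.11 ≈ 3636 lb.
ΣF_y = 0: C_y + 3636.11 − ½·1779.2·3.9 − 2700 − 750 = 0 → C_y = 3283 lb.
ΣF_x = 0: no horizontal applied forces, so C_x = 0.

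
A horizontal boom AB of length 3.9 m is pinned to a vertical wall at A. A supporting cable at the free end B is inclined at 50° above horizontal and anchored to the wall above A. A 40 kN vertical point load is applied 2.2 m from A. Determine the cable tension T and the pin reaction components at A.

ΣM about A: T·sin50°·3.9 − 40·2.2 = 0 → T = 88/(3.9·0.766044) = 29.4554 ≈ 29.46 kN.
ΣF_x = 0: A_x − T·cos50° = 0 → A_x = 29.4554 × 0.642788 = 18.93 kN.
ΣF_y = 0: A_y + T·sin50° − 40 = 0 → A_y = 40 − 29.4554 × 0.766044 = 17.44 kN.

T = 29.46 kN, A_x = 18.93 kN, A_y = 17.44 kN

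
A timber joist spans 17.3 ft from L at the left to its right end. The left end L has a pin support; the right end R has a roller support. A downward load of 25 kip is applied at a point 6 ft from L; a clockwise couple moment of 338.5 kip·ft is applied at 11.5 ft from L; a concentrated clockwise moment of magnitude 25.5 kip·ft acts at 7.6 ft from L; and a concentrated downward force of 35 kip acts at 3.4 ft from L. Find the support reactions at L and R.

ΣM about L: R_y·17.3 − 25·6 − 338.5 − 25.5 − 35·3.4 = 0 → R_y = 633/17.3 = 36.5896 ≈ 36.59 kip.
ΣF_y = 0: L_y + 36.5896 − 25 − 35 = 0 → L_y = 23.41 kip.
ΣF_x = 0: no horizontal applied forces, so L_x = 0.

L_x = 0, L_y = 23.41 kip, R_y = 36.59 kip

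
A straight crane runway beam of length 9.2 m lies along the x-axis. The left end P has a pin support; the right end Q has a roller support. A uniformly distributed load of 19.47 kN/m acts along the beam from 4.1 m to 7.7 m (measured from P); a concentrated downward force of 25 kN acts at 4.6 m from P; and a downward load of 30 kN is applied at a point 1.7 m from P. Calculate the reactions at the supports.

P_x = 0, P_y = 62.10 kN, Q_y = 62.99 kN

Resultant of the distributed load: 19.47 × 3.6 = 70.092 kN at 5.9 m from P.
Moments about P: Q_y·9.2 − (19.47·3.6)·5.9 − 25·4.6 − 30·1.7 = 0 → Q_y = 579.5428/9.2 = 62.9938 ≈ 62.99 kN.
ΣF_y = 0: P_y + 62.9938 − 19.47·3.6 − 25 − 30 = 0 → P_y = 62.10 kN.
ΣF_x = 0: no horizontal applied forces, so P_x = 0.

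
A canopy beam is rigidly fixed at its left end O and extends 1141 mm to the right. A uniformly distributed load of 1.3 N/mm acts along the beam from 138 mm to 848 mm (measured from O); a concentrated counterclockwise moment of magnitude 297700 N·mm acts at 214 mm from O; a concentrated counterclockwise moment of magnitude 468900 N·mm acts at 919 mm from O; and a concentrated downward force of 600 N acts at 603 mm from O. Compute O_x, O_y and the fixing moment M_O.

O_x = 0, O_y = 1523 N, M_O = 50240 N·mm

Resultant of the distributed load: 1.3 × 710 = 923 N at 493 mm from O.
ΣF_x = 0: O_x = 0.
ΣF_y = 0: O_y − 1.3·710 − 600 = 0 → O_y = 1523 N.
ΣM about O: M_O − (1.3·710)·493 + 297700 + 468900 − 600·603 = 0 → M_O = 50240 N·mm.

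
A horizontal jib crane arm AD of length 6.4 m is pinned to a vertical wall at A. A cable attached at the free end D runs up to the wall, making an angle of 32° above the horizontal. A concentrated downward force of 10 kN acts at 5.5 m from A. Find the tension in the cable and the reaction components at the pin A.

T = 16.22 kN, A_x = 13.75 kN, A_y = 1.406 kN

ΣM about A: T·sin32°·6.4 − 10·5.5 = 0 → T = 55/(6.4·0.529919) = 16.2171 ≈ 16.22 kN.
ΣF_x = 0: A_x − T·cos32° = 0 → A_x = 16.2171 × 0.848048 = 13.75 kN.
ΣF_y = 0: A_y + T·sin32° − 10 = 0 → A_y = 10 − 16.2171 × 0.529919 = 1.406 kN.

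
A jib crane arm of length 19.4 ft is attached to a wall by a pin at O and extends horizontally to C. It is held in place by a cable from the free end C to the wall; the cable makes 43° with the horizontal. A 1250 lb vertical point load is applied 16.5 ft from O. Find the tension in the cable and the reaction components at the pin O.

ΣM about O: T·sin43°·19.4 − 1250·16.5 = 0 → T = 20625/(19.4·0.681998) = 1558.87 ≈ 1559 lb.
ΣF_x = 0: O_x − T·cos43° = 0 → O_x = 1558.87 × 0.731354 = 1140 lb.
ΣF_y = 0: O_y + T·sin43° − 1250 = 0 → O_y = 1250 − 1558.87 × 0.681998 = 186.9 lb.

T = 1559 lb, O_x = 1140 lb, O_y = 186.9 lb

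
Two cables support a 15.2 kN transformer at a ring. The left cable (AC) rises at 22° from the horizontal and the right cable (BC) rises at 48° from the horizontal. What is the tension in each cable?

T_AC = 10.82 kN, T_BC = 15.00 kN

ΣF_x = 0: −T_AC·cos22° + T_BC·cos48° = 0 → T_BC = 1.38565·T_AC.
ΣF_y = 0: T_AC·sin22° + T_BC·sin48° = 15.2.
Substitute: T_AC·(0.374607 + 1.38565·0.743145) = 15.2 → T_AC = 10.8235 ≈ 10.82 kN.
Then T_BC = 1.38565 × 10.8235 = 15.00 kN.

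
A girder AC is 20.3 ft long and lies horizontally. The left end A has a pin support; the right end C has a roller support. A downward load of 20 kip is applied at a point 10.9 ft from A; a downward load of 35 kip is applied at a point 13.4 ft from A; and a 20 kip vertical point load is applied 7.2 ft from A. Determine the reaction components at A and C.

Taking moments about A: C_y·20.3 − 20·10.9 − 35·13.4 − 20·7.2 = 0 → C_y = 831/20.3 = 40.936 ≈ 40.94 kip.
ΣF_y = 0: A_y + 40.936 − 20 − 35 − 20 = 0 → A_y = 34.06 kip.
ΣF_x = 0: no horizontal applied forces, so A_x = 0.

A_x = 0, A_y = 34.06 kip, C_y = 40.94 kip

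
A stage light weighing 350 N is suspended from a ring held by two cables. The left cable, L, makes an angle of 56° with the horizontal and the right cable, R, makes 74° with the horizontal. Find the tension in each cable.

ΣF_x = 0: −T_L·cos56° + T_R·cos74° = 0 → T_R = 2.02873·T_L.
ΣF_y = 0: T_L·sin56° + T_R·sin74° = 350.
Substitute: T_L·(0.829038 + 2.02873·0.961262) = 350 → T_L = 125.936 ≈ 125.9 N.
Then T_R = 2.02873 × 125.936 = 255.5 N.

T_L = 125.9 N, T_R = 255.5 N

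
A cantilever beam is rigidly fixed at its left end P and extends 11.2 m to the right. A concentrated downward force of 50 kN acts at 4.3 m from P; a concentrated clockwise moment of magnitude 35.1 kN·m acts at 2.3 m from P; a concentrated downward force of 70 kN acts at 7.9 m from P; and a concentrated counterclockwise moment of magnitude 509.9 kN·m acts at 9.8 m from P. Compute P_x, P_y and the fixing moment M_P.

P_x = 0, P_y = 120.0 kN, M_P = 293.2 kN·m

ΣF_x = 0: P_x = 0.
ΣF_y = 0: P_y − 50 − 70 = 0 → P_y = 120.0 kN.
ΣM about P: M_P − 50·4.3 − 35.1 − 70·7.9 + 509.9 = 0 → M_P = 293.2 kN·m.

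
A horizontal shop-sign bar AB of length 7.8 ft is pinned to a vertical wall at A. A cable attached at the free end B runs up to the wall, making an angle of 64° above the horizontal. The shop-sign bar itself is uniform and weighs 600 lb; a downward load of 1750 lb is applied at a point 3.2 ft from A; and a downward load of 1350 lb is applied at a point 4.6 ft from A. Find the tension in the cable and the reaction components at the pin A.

ΣM about A: T·sin64°·7.8 − 600·3.9 − 1750·3.2 − 1350·4.6 = 0 → T = 14150/(7.8·0.898794) = 2018.37 ≈ 2018 lb.
ΣF_x = 0: A_x − T·cos64° = 0 → A_x = 2018.37 × 0.438371 = 884.8 lb.
ΣF_y = 0: A_y + T·sin64° − 600 − 1750 − 1350 = 0 → A_y = 3700 − 2018.37 × 0.898794 = 1886 lb.

T = 2018 lb, A_x = 884.8 lb, A_y = 1886 lb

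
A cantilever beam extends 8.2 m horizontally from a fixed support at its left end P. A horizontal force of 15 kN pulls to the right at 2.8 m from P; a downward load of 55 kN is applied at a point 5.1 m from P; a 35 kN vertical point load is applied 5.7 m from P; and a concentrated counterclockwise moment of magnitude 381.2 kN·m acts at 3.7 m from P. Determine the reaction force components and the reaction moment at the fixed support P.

ΣF_x = 0: P_x + 15 = 0 → P_x = -15.00 kN.
ΣF_y = 0: P_y − 55 − 35 = 0 → P_y = 90.00 kN.
ΣM about P: M_P − 55·5.1 − 35·5.7 + 381.2 = 0 → M_P = 98.80 kN·m.

P_x = -15.00 kN, P_y = 90.00 kN, M_P = 98.80 kN·m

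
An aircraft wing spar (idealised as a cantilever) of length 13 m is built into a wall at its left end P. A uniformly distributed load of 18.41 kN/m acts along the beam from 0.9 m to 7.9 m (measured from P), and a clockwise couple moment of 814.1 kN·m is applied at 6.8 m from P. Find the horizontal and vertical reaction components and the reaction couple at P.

Resultant of the distributed load: 18.41 × 7 = 128.87 kN at 4.4 m from P.
ΣF_x = 0: P_x = 0.
ΣF_y = 0: P_y − 18.41·7 = 0 → P_y = 128.9 kN.
ΣM about P: M_P − (18.41·7)·4.4 − 814.1 = 0 → M_P = 1381 kN·m.

P_x = 0, P_y = 128.9 kN, M_P = 1381 kN·m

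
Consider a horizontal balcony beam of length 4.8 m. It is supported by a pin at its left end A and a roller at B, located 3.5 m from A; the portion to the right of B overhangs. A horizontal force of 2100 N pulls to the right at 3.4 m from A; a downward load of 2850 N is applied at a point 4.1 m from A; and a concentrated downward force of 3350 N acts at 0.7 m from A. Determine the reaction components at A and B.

A_x = -2100 N, A_y = 2191 N, B_y = 4009 N

Taking moments about A: B_y·3.5 − 2850·4.1 − 3350·0.7 = 0 → B_y = 14030/3.5 = 4008.57 ≈ 4009 N.
ΣF_y = 0: A_y + 4008.57 − 2850 − 3350 = 0 → A_y = 2191 N.
ΣF_x = 0: A_x + 2100 = 0 → A_x = -2100 N.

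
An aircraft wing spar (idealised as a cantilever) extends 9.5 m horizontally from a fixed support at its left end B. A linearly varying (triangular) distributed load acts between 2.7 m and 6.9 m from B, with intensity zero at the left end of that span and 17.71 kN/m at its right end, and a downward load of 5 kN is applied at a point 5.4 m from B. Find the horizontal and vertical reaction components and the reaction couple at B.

Resultant of the triangular load: ½ × 17.71 × 4.2 = 37.191 kN, acting at 5.5 m from B (one-third of the span from the peak).
ΣF_x = 0: B_x = 0.
ΣF_y = 0: B_y − ½·17.71·4.2 − 5 = 0 → B_y = 42.19 kN.
ΣM about B: M_B − (½·17.71·4.2)·5.5 − 5·5.4 = 0 → M_B = 231.6 kN·m.

B_x = 0, B_y = 42.19 kN, M_B = 231.6 kN·m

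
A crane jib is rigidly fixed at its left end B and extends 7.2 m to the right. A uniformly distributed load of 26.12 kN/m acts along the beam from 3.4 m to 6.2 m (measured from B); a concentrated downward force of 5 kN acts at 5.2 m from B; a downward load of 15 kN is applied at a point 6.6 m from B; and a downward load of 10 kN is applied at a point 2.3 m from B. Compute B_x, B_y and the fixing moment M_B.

B_x = 0, B_y = 103.1 kN, M_B = 499.1 kN·m

Resultant of the distributed load: 26.12 × 2.8 = 73.136 kN at 4.8 m from B.
ΣF_x = 0: B_x = 0.
ΣF_y = 0: B_y − 26.12·2.8 − 5 − 15 − 10 = 0 → B_y = 103.1 kN.
ΣM about B: M_B − (26.12·2.8)·4.8 − 5·5.2 − 15·6.6 − 10·2.3 = 0 → M_B = 499.1 kN·m.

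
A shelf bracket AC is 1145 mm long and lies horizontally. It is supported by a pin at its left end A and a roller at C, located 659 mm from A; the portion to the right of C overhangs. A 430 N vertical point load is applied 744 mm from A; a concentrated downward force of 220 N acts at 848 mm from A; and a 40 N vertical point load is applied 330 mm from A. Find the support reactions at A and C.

A_x = 0, A_y = -98.59 N, C_y = 788.6 N

Taking moments about A: C_y·659 − 430·744 − 220·848 − 40·330 = 0 → C_y = 519680/659 = 788.589 ≈ 788.6 N.
ΣF_y = 0: A_y + 788.589 − 430 − 220 − 40 = 0 → A_y = -98.59 N.
ΣF_x = 0: no horizontal applied forces, so A_x = 0.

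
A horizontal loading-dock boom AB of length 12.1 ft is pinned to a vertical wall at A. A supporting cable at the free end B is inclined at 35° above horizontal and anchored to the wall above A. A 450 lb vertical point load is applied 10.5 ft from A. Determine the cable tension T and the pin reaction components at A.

ΣM about A: T·sin35°·12.1 − 450·10.5 = 0 → T = 4725/(12.1·0.573576) = 680.809 ≈ 680.8 lb.
ΣF_x = 0: A_x − T·cos35° = 0 → A_x = 680.809 × 0.819152 = 557.7 lb.
ΣF_y = 0: A_y + T·sin35° − 450 = 0 → A_y = 450 − 680.809 × 0.573576 = 59.50 lb.

T = 680.8 lb, A_x = 557.7 lb, A_y = 59.50 lb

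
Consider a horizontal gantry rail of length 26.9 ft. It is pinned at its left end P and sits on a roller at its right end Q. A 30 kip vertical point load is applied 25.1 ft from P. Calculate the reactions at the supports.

P_x = 0, P_y = 2.007 kip, Q_y = 27.99 kip

Taking moments about P: Q_y·26.9 − 30·25.1 = 0 → Q_y = 753/26.9 = 27.9926 ≈ 27.99 kip.
ΣF_y = 0: P_y + 27.9926 − 30 = 0 → P_y = 2.007 kip.
ΣF_x = 0: no horizontal applied forces, so P_x = 0.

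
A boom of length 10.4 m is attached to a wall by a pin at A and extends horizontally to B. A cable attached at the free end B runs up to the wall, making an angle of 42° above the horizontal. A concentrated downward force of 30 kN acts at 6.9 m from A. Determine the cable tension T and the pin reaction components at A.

ΣM about A: T·sin42°·10.4 − 30·6.9 = 0 → T = 207/(10.4·0.669131) = 29.7458 ≈ 29.75 kN.
ΣF_x = 0: A_x − T·cos42° = 0 → A_x = 29.7458 × 0.743145 = 22.11 kN.
ΣF_y = 0: A_y + T·sin42° − 30 = 0 → A_y = 30 − 29.7458 × 0.669131 = 10.10 kN.

T = 29.75 kN, A_x = 22.11 kN, A_y = 10.10 kN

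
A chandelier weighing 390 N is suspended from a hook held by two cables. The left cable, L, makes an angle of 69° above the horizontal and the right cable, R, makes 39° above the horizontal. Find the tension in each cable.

ΣF_x = 0: −T_L·cos69° + T_R·cos39° = 0 → T_R = 0.461133·T_L.
ΣF_y = 0: T_L·sin69° + T_R·sin39° = 390.
Substitute: T_L·(0.93358 + 0.461133·0.62932) = 390 → T_L = 318.685 ≈ 318.7 N.
Then T_R = 0.461133 × 318.685 = 147.0 N.

T_L = 318.7 N, T_R = 147.0 N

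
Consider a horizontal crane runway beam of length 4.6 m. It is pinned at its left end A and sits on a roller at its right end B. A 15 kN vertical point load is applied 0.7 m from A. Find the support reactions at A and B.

Taking moments about A: B_y·4.6 − 15·0.7 = 0 → B_y = 10.5/4.6 = 2.28261 ≈ 2.283 kN.
ΣF_y = 0: A_y + 2.28261 − 15 = 0 → A_y = 12.72 kN.
ΣF_x = 0: no horizontal applied forces, so A_x = 0.

A_x = 0, A_y = 12.72 kN, B_y = 2.283 kN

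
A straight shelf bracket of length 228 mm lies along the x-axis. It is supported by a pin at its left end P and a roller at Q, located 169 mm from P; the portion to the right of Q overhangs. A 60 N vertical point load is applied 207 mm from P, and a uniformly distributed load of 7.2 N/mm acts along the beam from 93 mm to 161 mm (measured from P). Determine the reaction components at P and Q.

Resultant of the distributed load: 7.2 × 68 = 489.6 N at 127 mm from P.
ΣM about P: Q_y·169 − 60·207 − (7.2·68)·127 = 0 → Q_y = 74599.2/169 = 441.415 ≈ 441.4 N.
ΣF_y = 0: P_y + 441.415 − 60 − 7.2·68 = 0 → P_y = 108.2 N.
ΣF_x = 0: no horizontal applied forces, so P_x = 0.

P_x = 0, P_y = 108.2 N, Q_y = 441.4 N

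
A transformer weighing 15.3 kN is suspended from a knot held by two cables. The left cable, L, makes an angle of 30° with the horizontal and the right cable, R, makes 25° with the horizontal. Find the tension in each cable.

ΣF_x = 0: −T_L·cos30° + T_R·cos25° = 0 → T_R = 0.955553·T_L.
ΣF_y = 0: T_L·sin30° + T_R·sin25° = 15.3.
Substitute: T_L·(0.5 + 0.955553·0.422618) = 15.3 → T_L = 16.9279 ≈ 16.93 kN.
Then T_R = 0.955553 × 16.9279 = 16.18 kN.

T_L = 16.93 kN, T_R = 16.18 kN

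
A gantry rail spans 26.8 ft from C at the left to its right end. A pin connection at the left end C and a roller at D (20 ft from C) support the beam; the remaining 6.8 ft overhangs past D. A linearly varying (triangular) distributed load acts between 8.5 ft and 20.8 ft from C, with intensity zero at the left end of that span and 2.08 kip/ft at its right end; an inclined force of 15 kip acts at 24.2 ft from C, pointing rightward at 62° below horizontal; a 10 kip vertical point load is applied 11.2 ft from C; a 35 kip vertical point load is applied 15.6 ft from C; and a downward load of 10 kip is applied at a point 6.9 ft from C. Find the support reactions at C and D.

Resultant of the triangular load: ½ × 2.08 × 12.3 = 12.792 kip, acting at 16.7 ft from C (one-third of the span from the peak).
Taking moments about C: D_y·20 − (½·2.08·12.3)·16.7 − 15·sin62°·24.2 − 10·11.2 − 35·15.6 − 10·6.9 = 0 → D_y = 1261.14/20 = 63.057 ≈ 63.06 kip.
ΣF_y = 0: C_y + 63.057 − ½·2.08·12.3 − 15·sin62° − 10 − 35 − 10 = 0 → C_y = 17.98 kip.
ΣF_x = 0: C_x + 15·cos62° = 0 → C_x = -7.042 kip.

C_x = -7.042 kip, C_y = 17.98 kip, D_y = 63.06 kip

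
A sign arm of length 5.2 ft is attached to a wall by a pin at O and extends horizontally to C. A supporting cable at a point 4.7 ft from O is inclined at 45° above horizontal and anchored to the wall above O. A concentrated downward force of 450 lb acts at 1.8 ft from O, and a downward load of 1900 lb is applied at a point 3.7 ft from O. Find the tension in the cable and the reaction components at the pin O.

ΣM about O: T·sin45°·4.7 − 450·1.8 − 1900·3.7 = 0 → T = 7840/(4.7·0.707107) = 2359.03 ≈ 2359 lb.
ΣF_x = 0: O_x − T·cos45° = 0 → O_x = 2359.03 × 0.707107 = 1668 lb.
ΣF_y = 0: O_y + T·sin45° − 450 − 1900 = 0 → O_y = 2350 − 2359.03 × 0.707107 = 681.9 lb.

T = 2359 lb, O_x = 1668 lb, O_y = 681.9 lb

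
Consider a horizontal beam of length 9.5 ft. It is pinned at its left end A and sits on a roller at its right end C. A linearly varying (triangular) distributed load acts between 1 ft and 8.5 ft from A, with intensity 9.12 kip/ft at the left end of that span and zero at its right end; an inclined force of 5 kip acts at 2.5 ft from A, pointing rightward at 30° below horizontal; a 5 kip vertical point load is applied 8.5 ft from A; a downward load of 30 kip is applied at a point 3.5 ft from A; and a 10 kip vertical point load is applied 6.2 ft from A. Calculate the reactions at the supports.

Resultant of the triangular load: ½ × 9.12 × 7.5 = 34.2 kip, acting at 3.5 ft from A (one-third of the span from the peak).
ΣM about A: C_y·9.5 − (½·9.12·7.5)·3.5 − 5·sin30°·2.5 − 5·8.5 − 30·3.5 − 10·6.2 = 0 → C_y = 335.45/9.5 = 35.3105 ≈ 35.31 kip.
ΣF_y = 0: A_y + 35.3105 − ½·9.12·7.5 − 5·sin30° − 5 − 30 − 10 = 0 → A_y = 46.39 kip.
ΣF_x = 0: A_x + 5·cos30° = 0 → A_x = -4.330 kip.

A_x = -4.330 kip, A_y = 46.39 kip, C_y = 35.31 kip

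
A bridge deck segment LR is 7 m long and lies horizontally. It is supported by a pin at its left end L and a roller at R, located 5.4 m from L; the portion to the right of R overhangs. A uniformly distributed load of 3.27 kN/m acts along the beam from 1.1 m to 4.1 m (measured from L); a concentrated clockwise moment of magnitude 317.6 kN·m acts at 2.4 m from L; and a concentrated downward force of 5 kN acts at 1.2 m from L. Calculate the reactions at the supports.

Resultant of the distributed load: 3.27 × 3 = 9.81 kN at 2.6 m from L.
Moments about L: R_y·5.4 − (3.27·3)·2.6 − 317.6 − 5·1.2 = 0 → R_y = 349.106/5.4 = 64.6493 ≈ 64.65 kN.
ΣF_y = 0: L_y + 64.6493 − 3.27·3 − 5 = 0 → L_y = -49.84 kN.
ΣF_x = 0: no horizontal applied forces, so L_x = 0.

L_x = 0, L_y = -49.84 kN, R_y = 64.65 kN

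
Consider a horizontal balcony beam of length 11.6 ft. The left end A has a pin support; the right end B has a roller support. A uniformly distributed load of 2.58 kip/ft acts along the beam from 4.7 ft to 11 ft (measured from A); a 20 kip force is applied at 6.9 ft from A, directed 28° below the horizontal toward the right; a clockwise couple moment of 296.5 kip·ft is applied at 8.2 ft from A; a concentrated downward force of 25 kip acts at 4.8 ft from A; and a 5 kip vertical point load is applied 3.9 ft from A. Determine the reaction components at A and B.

A_x = -17.66 kip, A_y = 1.473 kip, B_y = 54.17 kip

Resultant of the distributed load: 2.58 × 6.3 = 16.254 kip at 7.85 ft from A.
ΣM about A: B_y·11.6 − (2.58·6.3)·7.85 − 20·sin28°·6.9 − 296.5 − 25·4.8 − 5·3.9 = 0 → B_y = 628.381/11.6 = 54.1708 ≈ 54.17 kip.
ΣF_y = 0: A_y + 54.1708 − 2.58·6.3 − 20·sin28° − 25 − 5 = 0 → A_y = 1.473 kip.
ΣF_x = 0: A_x + 20·cos28° = 0 → A_x = -17.66 kip.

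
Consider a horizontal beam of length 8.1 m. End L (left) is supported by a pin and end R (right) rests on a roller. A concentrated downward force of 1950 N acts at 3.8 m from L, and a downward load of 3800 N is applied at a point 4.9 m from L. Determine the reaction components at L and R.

L_x = 0, L_y = 2536 N, R_y = 3214 N

Moments about L: R_y·8.1 − 1950·3.8 − 3800·4.9 = 0 → R_y = 26030/8.1 = 3213.58 ≈ 3214 N.
ΣF_y = 0: L_y + 3213.58 − 1950 − 3800 = 0 → L_y = 2536 N.
ΣF_x = 0: no horizontal applied forces, so L_x = 0.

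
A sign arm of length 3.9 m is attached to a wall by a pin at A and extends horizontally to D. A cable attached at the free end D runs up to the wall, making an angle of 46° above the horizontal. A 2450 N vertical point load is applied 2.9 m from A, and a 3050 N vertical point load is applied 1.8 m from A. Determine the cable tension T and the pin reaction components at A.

T = 4490 N, A_x = 3119 N, A_y = 2271 N

ΣM about A: T·sin46°·3.9 − 2450·2.9 − 3050·1.8 = 0 → T = 12595/(3.9·0.71934) = 4489.51 ≈ 4490 N.
ΣF_x = 0: A_x − T·cos46° = 0 → A_x = 4489.51 × 0.694658 = 3119 N.
ΣF_y = 0: A_y + T·sin46° − 2450 − 3050 = 0 → A_y = 5500 − 4489.51 × 0.71934 = 2271 N.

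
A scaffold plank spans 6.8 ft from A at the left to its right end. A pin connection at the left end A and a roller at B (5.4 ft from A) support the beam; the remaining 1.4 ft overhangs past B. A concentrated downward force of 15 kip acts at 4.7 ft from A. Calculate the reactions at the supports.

A_x = 0, A_y = 1.944 kip, B_y = 13.06 kip

Taking moments about A: B_y·5.4 − 15·4.7 = 0 → B_y = 70.5/5.4 = 13.0556 ≈ 13.06 kip.
ΣF_y = 0: A_y + 13.0556 − 15 = 0 → A_y = 1.944 kip.
ΣF_x = 0: no horizontal applied forces, so A_x = 0.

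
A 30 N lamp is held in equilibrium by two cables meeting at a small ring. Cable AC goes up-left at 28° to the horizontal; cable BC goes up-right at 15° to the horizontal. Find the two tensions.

ΣF_x = 0: −T_AC·cos28° + T_BC·cos15° = 0 → T_BC = 0.914095·T_AC.
ΣF_y = 0: T_AC·sin28° + T_BC·sin15° = 30.
Substitute: T_AC·(0.469472 + 0.914095·0.258819) = 30 → T_AC = 42.4895 ≈ 42.49 N.
Then T_BC = 0.914095 × 42.4895 = 38.84 N.

T_AC = 42.49 N, T_BC = 38.84 N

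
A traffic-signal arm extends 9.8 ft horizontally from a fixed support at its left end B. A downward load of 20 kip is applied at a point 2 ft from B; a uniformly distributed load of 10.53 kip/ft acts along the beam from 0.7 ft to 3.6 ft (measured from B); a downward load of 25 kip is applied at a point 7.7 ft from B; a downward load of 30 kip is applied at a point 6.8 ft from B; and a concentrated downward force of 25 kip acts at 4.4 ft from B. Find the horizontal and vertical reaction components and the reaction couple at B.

Resultant of the distributed load: 10.53 × 2.9 = 30.537 kip at 2.15 ft from B.
ΣF_x = 0: B_x = 0.
ΣF_y = 0: B_y − 20 − 10.53·2.9 − 25 − 30 − 25 = 0 → B_y = 130.5 kip.
ΣM about B: M_B − 20·2 − (10.53·2.9)·2.15 − 25·7.7 − 30·6.8 − 25·4.4 = 0 → M_B = 612.2 kip·ft.

B_x = 0, B_y = 130.5 kip, M_B = 612.2 kip·ft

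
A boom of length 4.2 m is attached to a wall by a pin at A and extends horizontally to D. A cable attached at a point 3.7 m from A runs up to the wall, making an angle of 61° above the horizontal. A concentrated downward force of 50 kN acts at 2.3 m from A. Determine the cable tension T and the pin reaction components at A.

T = 35.54 kN, A_x = 17.23 kN, A_y = 18.92 kN

ΣM about A: T·sin61°·3.7 − 50·2.3 = 0 → T = 115/(3.7·0.87462) = 35.5367 ≈ 35.54 kN.
ΣF_x = 0: A_x − T·cos61° = 0 → A_x = 35.5367 × 0.48481 = 17.23 kN.
ΣF_y = 0: A_y + T·sin61° − 50 = 0 → A_y = 50 − 35.5367 × 0.87462 = 18.92 kN.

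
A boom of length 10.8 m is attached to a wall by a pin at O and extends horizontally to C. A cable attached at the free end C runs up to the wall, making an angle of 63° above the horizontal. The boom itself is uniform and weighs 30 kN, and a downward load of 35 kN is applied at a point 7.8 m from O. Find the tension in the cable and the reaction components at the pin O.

ΣM about O: T·sin63°·10.8 − 30·5.4 − 35·7.8 = 0 → T = 435/(10.8·0.891007) = 45.2048 ≈ 45.20 kN.
ΣF_x = 0: O_x − T·cos63° = 0 → O_x = 45.2048 × 0.45399 = 20.52 kN.
ΣF_y = 0: O_y + T·sin63° − 30 − 35 = 0 → O_y = 65 − 45.2048 × 0.891007 = 24.72 kN.

T = 45.20 kN, O_x = 20.52 kN, O_y = 24.72 kN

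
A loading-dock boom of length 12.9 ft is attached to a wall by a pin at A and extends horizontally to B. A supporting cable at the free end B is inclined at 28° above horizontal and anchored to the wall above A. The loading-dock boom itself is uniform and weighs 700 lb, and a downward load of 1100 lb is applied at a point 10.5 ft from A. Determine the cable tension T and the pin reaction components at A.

T = 2653 lb, A_x = 2342 lb, A_y = 554.7 lb

ΣM about A: T·sin28°·12.9 − 700·6.45 − 1100·10.5 = 0 → T = 16065/(12.9·0.469472) = 2652.66 ≈ 2653 lb.
ΣF_x = 0: A_x − T·cos28° = 0 → A_x = 2652.66 × 0.882948 = 2342 lb.
ΣF_y = 0: A_y + T·sin28° − 700 − 1100 = 0 → A_y = 1800 − 2652.66 × 0.469472 = 554.7 lb.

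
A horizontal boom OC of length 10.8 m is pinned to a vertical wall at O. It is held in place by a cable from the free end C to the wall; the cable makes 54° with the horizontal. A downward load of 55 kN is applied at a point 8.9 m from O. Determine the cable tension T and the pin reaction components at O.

T = 56.02 kN, O_x = 32.93 kN, O_y = 9.676 kN

ΣM about O: T·sin54°·10.8 − 55·8.9 = 0 → T = 489.5/(10.8·0.809017) = 56.0236 ≈ 56.02 kN.
ΣF_x = 0: O_x − T·cos54° = 0 → O_x = 56.0236 × 0.587785 = 32.93 kN.
ΣF_y = 0: O_y + T·sin54° − 55 = 0 → O_y = 55 − 56.0236 × 0.809017 = 9.676 kN.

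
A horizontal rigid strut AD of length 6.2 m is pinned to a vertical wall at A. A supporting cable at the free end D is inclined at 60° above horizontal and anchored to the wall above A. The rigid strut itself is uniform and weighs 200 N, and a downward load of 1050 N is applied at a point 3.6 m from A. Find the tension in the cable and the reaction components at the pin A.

ΣM about A: T·sin60°·6.2 − 200·3.1 − 1050·3.6 = 0 → T = 4400/(6.2·0.866025) = 819.465 ≈ 819.5 N.
ΣF_x = 0: A_x − T·cos60° = 0 → A_x = 819.465 × 0.5 = 409.7 N.
ΣF_y = 0: A_y + T·sin60° − 200 − 1050 = 0 → A_y = 1250 − 819.465 × 0.866025 = 540.3 N.

T = 819.5 N, A_x = 409.7 N, A_y = 540.3 N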